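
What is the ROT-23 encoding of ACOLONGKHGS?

A(0): 0+23=23 → X
C(2): 2+23=25 → Z
O(14): 14+23=37≡11 → L
L(11): 11+23=34≡8 → I
O(14): 14+23=37≡11 → L
N(13): 13+23=36≡10 → K
G(6): 6+23=29≡3 → D
K(10): 10+23=33≡7 → H
H(7): 7+23=30≡4 → E
G(6): 6+23=29≡3 → D
S(18): 18+23=41≡15 → P

XZLILKDHEDP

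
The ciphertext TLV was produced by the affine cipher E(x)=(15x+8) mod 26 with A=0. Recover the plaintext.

ZVN

The inverse of 15 mod 26 is 7, since 15·7=105≡1. Apply D(y)=7·(y−8) mod 26:
T(19): 7·(19−8)=77≡25 → Z
L(11): 7·(11−8)=21 → V
V(21): 7·(21−8)=91≡13 → N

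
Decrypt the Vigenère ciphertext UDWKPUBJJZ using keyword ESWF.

QLAFLCFEFH

Repeat the key across the ciphertext: ESWFESWFES
U(20)−E(4): 16 → Q
D(3)−S(18): -15≡11 → L
W(22)−W(22): 0 → A
K(10)−F(5): 5 → F
P(15)−E(4): 11 → L
U(20)−S(18): 2 → C
B(1)−W(22): -21≡5 → F
J(9)−F(5): 4 → E
J(9)−E(4): 5 → F
Z(25)−S(18): 7 → H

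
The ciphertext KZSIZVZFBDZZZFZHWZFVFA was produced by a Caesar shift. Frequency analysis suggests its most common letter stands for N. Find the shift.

12

The most frequent ciphertext letter is Z (appears 8 times).
Z is position 25; N is position 13.
Shift = 12.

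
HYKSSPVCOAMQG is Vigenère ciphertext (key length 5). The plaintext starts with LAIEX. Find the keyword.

WYCOV

Subtract each crib letter from the matching ciphertext letter (mod 26):
H(7)−L(11)=-4≡22 → W
Y(24)−A(0)=24 → Y
K(10)−I(8)=2 → C
S(18)−E(4)=14 → O
S(18)−X(23)=-5≡21 → V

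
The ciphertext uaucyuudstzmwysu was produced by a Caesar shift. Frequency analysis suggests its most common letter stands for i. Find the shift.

12

The most frequent ciphertext letter is u (appears 5 times).
u is position 20; i is position 8.
Shift = 12.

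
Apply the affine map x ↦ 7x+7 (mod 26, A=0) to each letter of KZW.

ZAF

K(10): 7·10+7=77≡25 → Z
Z(25): 7·25+7=182≡0 → A
W(22): 7·22+7=161≡5 → F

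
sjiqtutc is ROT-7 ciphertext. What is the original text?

lcbjmnmv

s(18): 18−7=11 → l
j(9): 9−7=2 → c
i(8): 8−7=1 → b
q(16): 16−7=9 → j
t(19): 19−7=12 → m
u(20): 20−7=13 → n
t(19): 19−7=12 → m
c(2): 2−7=-5≡21 → v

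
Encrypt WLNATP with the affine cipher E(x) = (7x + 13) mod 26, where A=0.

W(22): 7·22+13=167≡11 → L
L(11): 7·11+13=90≡12 → M
N(13): 7·13+13=104≡0 → A
A(0): 7·0+13=13 → N
T(19): 7·19+13=146≡16 → Q
P(15): 7·15+13=118≡14 → O

LMANQO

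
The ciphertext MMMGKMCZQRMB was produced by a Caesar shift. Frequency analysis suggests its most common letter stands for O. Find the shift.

24

The most frequent ciphertext letter is M (appears 5 times).
M is position 12; O is position 14.
Shift = -2≡24.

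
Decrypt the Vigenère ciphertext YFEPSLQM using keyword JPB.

Repeat the key across the ciphertext: JPBJPBJP
Y(24)−J(9): 15 → P
F(5)−P(15): -10≡16 → Q
E(4)−B(1): 3 → D
P(15)−J(9): 6 → G
S(18)−P(15): 3 → D
L(11)−B(1): 10 → K
Q(16)−J(9): 7 → H
M(12)−P(15): -3≡23 → X

PQDGDKHX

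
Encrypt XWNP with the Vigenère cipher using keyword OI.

LEBX

Repeat the key across the message: OIOI
X(23)+O(14): 37≡11 → L
W(22)+I(8): 30≡4 → E
N(13)+O(14): 27≡1 → B
P(15)+I(8): 23 → X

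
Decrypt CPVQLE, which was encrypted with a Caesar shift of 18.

KXDYTM

C(2): 2−18=-16≡10 → K
P(15): 15−18=-3≡23 → X
V(21): 21−18=3 → D
Q(16): 16−18=-2≡24 → Y
L(11): 11−18=-7≡19 → T
E(4): 4−18=-14≡12 → M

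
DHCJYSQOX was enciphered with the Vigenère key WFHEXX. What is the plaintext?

HCVFBVUJQ

Repeat the key across the ciphertext: WFHEXXWFH
D(3)−W(22): -19≡7 → H
H(7)−F(5): 2 → C
C(2)−H(7): -5≡21 → V
J(9)−E(4): 5 → F
Y(24)−X(23): 1 → B
S(18)−X(23): -5≡21 → V
Q(16)−W(22): -6≡20 → U
O(14)−F(5): 9 → J
X(23)−H(7): 16 → Q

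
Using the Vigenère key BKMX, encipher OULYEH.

PEXVFR

Repeat the key across the message: BKMXBK
O(14)+B(1): 15 → P
U(20)+K(10): 30≡4 → E
L(11)+M(12): 23 → X
Y(24)+X(23): 47≡21 → V
E(4)+B(1): 5 → F
H(7)+K(10): 17 → R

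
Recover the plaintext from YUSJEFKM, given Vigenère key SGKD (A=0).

Repeat the key across the ciphertext: SGKDSGKD
Y(24)−S(18): 6 → G
U(20)−G(6): 14 → O
S(18)−K(10): 8 → I
J(9)−D(3): 6 → G
E(4)−S(18): -14≡12 → M
F(5)−G(6): -1≡25 → Z
K(10)−K(10): 0 → A
M(12)−D(3): 9 → J

GOIGMZAJ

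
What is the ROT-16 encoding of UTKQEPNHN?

KJAGUFDXD

U(20): 20+16=36≡10 → K
T(19): 19+16=35≡9 → J
K(10): 10+16=26≡0 → A
Q(16): 16+16=32≡6 → G
E(4): 4+16=20 → U
P(15): 15+16=31≡5 → F
N(13): 13+16=29≡3 → D
H(7): 7+16=23 → X
N(13): 13+16=29≡3 → D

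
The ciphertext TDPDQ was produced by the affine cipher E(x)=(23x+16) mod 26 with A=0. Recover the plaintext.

ZNJNA

The inverse of 23 mod 26 is 17, since 23·17=391≡1. Apply D(y)=17·(y−16) mod 26:
T(19): 17·(19−16)=51≡25 → Z
D(3): 17·(3−16)=-221≡13 → N
P(15): 17·(15−16)=-17≡9 → J
D(3): 17·(3−16)=-221≡13 → N
Q(16): 17·(16−16)=0 → A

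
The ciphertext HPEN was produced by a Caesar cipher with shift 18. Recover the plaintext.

PXMV

H(7): 7−18=-11≡15 → P
P(15): 15−18=-3≡23 → X
E(4): 4−18=-14≡12 → M
N(13): 13−18=-5≡21 → V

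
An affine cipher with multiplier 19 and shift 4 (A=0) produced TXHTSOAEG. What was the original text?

The inverse of 19 mod 26 is 11, since 19·11=209≡1. Apply D(y)=11·(y−4) mod 26:
T(19): 11·(19−4)=165≡9 → J
X(23): 11·(23−4)=209≡1 → B
H(7): 11·(7−4)=33≡7 → H
T(19): 11·(19−4)=165≡9 → J
S(18): 11·(18−4)=154≡24 → Y
O(14): 11·(14−4)=110≡6 → G
A(0): 11·(0−4)=-44≡8 → I
E(4): 11·(4−4)=0 → A
G(6): 11·(6−4)=22 → W

JBHJYGIAW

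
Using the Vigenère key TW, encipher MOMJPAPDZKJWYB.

Repeat the key across the message: TWTWTWTWTWTWTW
M(12)+T(19): 31≡5 → F
O(14)+W(22): 36≡10 → K
M(12)+T(19): 31≡5 → F
J(9)+W(22): 31≡5 → F
P(15)+T(19): 34≡8 → I
A(0)+W(22): 22 → W
P(15)+T(19): 34≡8 → I
D(3)+W(22): 25 → Z
Z(25)+T(19): 44≡18 → S
K(10)+W(22): 32≡6 → G
J(9)+T(19): 28≡2 → C
W(22)+W(22): 44≡18 → S
Y(24)+T(19): 43≡17 → R
B(1)+W(22): 23 → X

FKFFIWIZSGCSRX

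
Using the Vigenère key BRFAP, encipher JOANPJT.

Repeat the key across the message: BRFAPBR
J(9)+B(1): 10 → K
O(14)+R(17): 31≡5 → F
A(0)+F(5): 5 → F
N(13)+A(0): 13 → N
P(15)+P(15): 30≡4 → E
J(9)+B(1): 10 → K
T(19)+R(17): 36≡10 → K

KFFNEKK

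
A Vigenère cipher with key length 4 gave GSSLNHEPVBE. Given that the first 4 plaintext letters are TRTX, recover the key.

Subtract each crib letter from the matching ciphertext letter (mod 26):
G(6)−T(19)=-13≡13 → N
S(18)−R(17)=1 → B
S(18)−T(19)=-1≡25 → Z
L(11)−X(23)=-12≡14 → O

NBZO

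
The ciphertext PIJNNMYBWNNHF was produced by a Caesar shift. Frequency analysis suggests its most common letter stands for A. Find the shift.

13

The most frequent ciphertext letter is N (appears 4 times).
N is position 13; A is position 0.
Shift = 13.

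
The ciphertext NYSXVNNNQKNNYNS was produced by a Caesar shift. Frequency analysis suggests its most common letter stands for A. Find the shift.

The most frequent ciphertext letter is N (appears 7 times).
N is position 13; A is position 0.
Shift = 13.

13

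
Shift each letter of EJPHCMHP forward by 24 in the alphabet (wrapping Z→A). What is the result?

E(4): 4+24=28≡2 → C
J(9): 9+24=33≡7 → H
P(15): 15+24=39≡13 → N
H(7): 7+24=31≡5 → F
C(2): 2+24=26≡0 → A
M(12): 12+24=36≡10 → K
H(7): 7+24=31≡5 → F
P(15): 15+24=39≡13 → N

CHNFAKFN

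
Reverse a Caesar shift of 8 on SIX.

KAP

S(18): 18−8=10 → K
I(8): 8−8=0 → A
X(23): 23−8=15 → P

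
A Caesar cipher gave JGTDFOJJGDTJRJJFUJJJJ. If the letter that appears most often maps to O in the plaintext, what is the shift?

The most frequent ciphertext letter is J (appears 10 times).
J is position 9; O is position 14.
Shift = -5≡21.

21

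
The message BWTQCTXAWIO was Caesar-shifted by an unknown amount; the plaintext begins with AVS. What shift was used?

From the crib: B(1)−A(0)=1, so the shift is 1.

1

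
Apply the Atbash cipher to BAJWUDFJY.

YZQDFWUQB

B(1) → Y(24)
A(0) → Z(25)
J(9) → Q(16)
W(22) → D(3)
U(20) → F(5)
D(3) → W(22)
F(5) → U(20)
J(9) → Q(16)
Y(24) → B(1)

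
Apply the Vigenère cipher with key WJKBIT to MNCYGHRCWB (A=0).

Repeat the key across the message: WJKBITWJKB
M(12)+W(22): 34≡8 → I
N(13)+J(9): 22 → W
C(2)+K(10): 12 → M
Y(24)+B(1): 25 → Z
G(6)+I(8): 14 → O
H(7)+T(19): 26≡0 → A
R(17)+W(22): 39≡13 → N
C(2)+J(9): 11 → L
W(22)+K(10): 32≡6 → G
B(1)+B(1): 2 → C

IWMZOANLGC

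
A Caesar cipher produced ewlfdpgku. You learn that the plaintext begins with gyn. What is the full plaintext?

gynhfrimw

From the crib: e(4)−g(6)=-2≡24, so the shift is 24.
Subtract 24 from each ciphertext letter:
e(4): 4−24=-20≡6 → g
w(22): 22−24=-2≡24 → y
l(11): 11−24=-13≡13 → n
f(5): 5−24=-19≡7 → h
d(3): 3−24=-21≡5 → f
p(15): 15−24=-9≡17 → r
g(6): 6−24=-18≡8 → i
k(10): 10−24=-14≡12 → m
u(20): 20−24=-4≡22 → w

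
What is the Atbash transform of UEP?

FVK

U(20) → F(5)
E(4) → V(21)
P(15) → K(10)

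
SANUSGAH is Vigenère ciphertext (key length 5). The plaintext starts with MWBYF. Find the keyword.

GEMWN

Subtract each crib letter from the matching ciphertext letter (mod 26):
S(18)−M(12)=6 → G
A(0)−W(22)=-22≡4 → E
N(13)−B(1)=12 → M
U(20)−Y(24)=-4≡22 → W
S(18)−F(5)=13 → N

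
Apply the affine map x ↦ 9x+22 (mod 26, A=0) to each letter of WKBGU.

W(22): 9·22+22=220≡12 → M
K(10): 9·10+22=112≡8 → I
B(1): 9·1+22=31≡5 → F
G(6): 9·6+22=76≡24 → Y
U(20): 9·20+22=202≡20 → U

MIFYU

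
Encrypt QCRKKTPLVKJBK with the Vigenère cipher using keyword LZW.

Repeat the key across the message: LZWLZWLZWLZWL
Q(16)+L(11): 27≡1 → B
C(2)+Z(25): 27≡1 → B
R(17)+W(22): 39≡13 → N
K(10)+L(11): 21 → V
K(10)+Z(25): 35≡9 → J
T(19)+W(22): 41≡15 → P
P(15)+L(11): 26≡0 → A
L(11)+Z(25): 36≡10 → K
V(21)+W(22): 43≡17 → R
K(10)+L(11): 21 → V
J(9)+Z(25): 34≡8 → I
B(1)+W(22): 23 → X
K(10)+L(11): 21 → V

BBNVJPAKRVIXV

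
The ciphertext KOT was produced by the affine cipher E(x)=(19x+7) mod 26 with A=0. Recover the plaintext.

HZC

The inverse of 19 mod 26 is 11, since 19·11=209≡1. Apply D(y)=11·(y−7) mod 26:
K(10): 11·(10−7)=33≡7 → H
O(14): 11·(14−7)=77≡25 → Z
T(19): 11·(19−7)=132≡2 → C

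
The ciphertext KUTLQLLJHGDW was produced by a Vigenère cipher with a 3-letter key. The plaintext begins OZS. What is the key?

Subtract each crib letter from the matching ciphertext letter (mod 26):
K(10)−O(14)=-4≡22 → W
U(20)−Z(25)=-5≡21 → V
T(19)−S(18)=1 → B

WVB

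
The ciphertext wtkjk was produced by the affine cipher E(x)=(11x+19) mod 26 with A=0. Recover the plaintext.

falsl

The inverse of 11 mod 26 is 19, since 11·19=209≡1. Apply D(y)=19·(y−19) mod 26:
w(22): 19·(22−19)=57≡5 → f
t(19): 19·(19−19)=0 → a
k(10): 19·(10−19)=-171≡11 → l
j(9): 19·(9−19)=-190≡18 → s
k(10): 19·(10−19)=-171≡11 → l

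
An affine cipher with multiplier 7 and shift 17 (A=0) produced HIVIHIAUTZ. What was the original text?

The inverse of 7 mod 26 is 15, since 7·15=105≡1. Apply D(y)=15·(y−17) mod 26:
H(7): 15·(7−17)=-150≡6 → G
I(8): 15·(8−17)=-135≡21 → V
V(21): 15·(21−17)=60≡8 → I
I(8): 15·(8−17)=-135≡21 → V
H(7): 15·(7−17)=-150≡6 → G
I(8): 15·(8−17)=-135≡21 → V
A(0): 15·(0−17)=-255≡5 → F
U(20): 15·(20−17)=45≡19 → T
T(19): 15·(19−17)=30≡4 → E
Z(25): 15·(25−17)=120≡16 → Q

GVIVGVFTEQ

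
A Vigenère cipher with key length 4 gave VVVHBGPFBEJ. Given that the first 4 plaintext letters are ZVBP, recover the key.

WAUS

Subtract each crib letter from the matching ciphertext letter (mod 26):
V(21)−Z(25)=-4≡22 → W
V(21)−V(21)=0 → A
V(21)−B(1)=20 → U
H(7)−P(15)=-8≡18 → S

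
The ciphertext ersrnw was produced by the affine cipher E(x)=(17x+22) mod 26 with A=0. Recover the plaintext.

cpmpba

The inverse of 17 mod 26 is 23, since 17·23=391≡1. Apply D(y)=23·(y−22) mod 26:
e(4): 23·(4−22)=-414≡2 → c
r(17): 23·(17−22)=-115≡15 → p
s(18): 23·(18−22)=-92≡12 → m
r(17): 23·(17−22)=-115≡15 → p
n(13): 23·(13−22)=-207≡1 → b
w(22): 23·(22−22)=0 → a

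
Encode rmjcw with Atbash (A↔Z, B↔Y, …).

r(17) → i(8)
m(12) → n(13)
j(9) → q(16)
c(2) → x(23)
w(22) → d(3)

inqxd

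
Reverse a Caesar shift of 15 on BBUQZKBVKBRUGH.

B(1): 1−15=-14≡12 → M
B(1): 1−15=-14≡12 → M
U(20): 20−15=5 → F
Q(16): 16−15=1 → B
Z(25): 25−15=10 → K
K(10): 10−15=-5≡21 → V
B(1): 1−15=-14≡12 → M
V(21): 21−15=6 → G
K(10): 10−15=-5≡21 → V
B(1): 1−15=-14≡12 → M
R(17): 17−15=2 → C
U(20): 20−15=5 → F
G(6): 6−15=-9≡17 → R
H(7): 7−15=-8≡18 → S

MMFBKVMGVMCFRS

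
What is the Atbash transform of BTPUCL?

YGKFXO

B(1) → Y(24)
T(19) → G(6)
P(15) → K(10)
U(20) → F(5)
C(2) → X(23)
L(11) → O(14)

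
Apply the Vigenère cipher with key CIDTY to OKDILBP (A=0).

QSGBJDX

Repeat the key across the message: CIDTYCI
O(14)+C(2): 16 → Q
K(10)+I(8): 18 → S
D(3)+D(3): 6 → G
I(8)+T(19): 27≡1 → B
L(11)+Y(24): 35≡9 → J
B(1)+C(2): 3 → D
P(15)+I(8): 23 → X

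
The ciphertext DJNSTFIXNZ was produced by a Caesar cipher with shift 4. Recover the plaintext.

ZFJOPBETJV

D(3): 3−4=-1≡25 → Z
J(9): 9−4=5 → F
N(13): 13−4=9 → J
S(18): 18−4=14 → O
T(19): 19−4=15 → P
F(5): 5−4=1 → B
I(8): 8−4=4 → E
X(23): 23−4=19 → T
N(13): 13−4=9 → J
Z(25): 25−4=21 → V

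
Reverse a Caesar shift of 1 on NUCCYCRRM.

N(13): 13−1=12 → M
U(20): 20−1=19 → T
C(2): 2−1=1 → B
C(2): 2−1=1 → B
Y(24): 24−1=23 → X
C(2): 2−1=1 → B
R(17): 17−1=16 → Q
R(17): 17−1=16 → Q
M(12): 12−1=11 → L

MTBBXBQQL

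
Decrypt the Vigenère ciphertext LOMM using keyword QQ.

Repeat the key across the ciphertext: QQQQ
L(11)−Q(16): -5≡21 → V
O(14)−Q(16): -2≡24 → Y
M(12)−Q(16): -4≡22 → W
M(12)−Q(16): -4≡22 → W

VYWW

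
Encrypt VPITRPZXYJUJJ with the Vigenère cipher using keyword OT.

JIWMFINQMCICX

Repeat the key across the message: OTOTOTOTOTOTO
V(21)+O(14): 35≡9 → J
P(15)+T(19): 34≡8 → I
I(8)+O(14): 22 → W
T(19)+T(19): 38≡12 → M
R(17)+O(14): 31≡5 → F
P(15)+T(19): 34≡8 → I
Z(25)+O(14): 39≡13 → N
X(23)+T(19): 42≡16 → Q
Y(24)+O(14): 38≡12 → M
J(9)+T(19): 28≡2 → C
U(20)+O(14): 34≡8 → I
J(9)+T(19): 28≡2 → C
J(9)+O(14): 23 → X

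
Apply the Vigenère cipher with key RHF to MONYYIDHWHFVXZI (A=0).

Repeat the key across the message: RHFRHFRHFRHFRHF
M(12)+R(17): 29≡3 → D
O(14)+H(7): 21 → V
N(13)+F(5): 18 → S
Y(24)+R(17): 41≡15 → P
Y(24)+H(7): 31≡5 → F
I(8)+F(5): 13 → N
D(3)+R(17): 20 → U
H(7)+H(7): 14 → O
W(22)+F(5): 27≡1 → B
H(7)+R(17): 24 → Y
F(5)+H(7): 12 → M
V(21)+F(5): 26≡0 → A
X(23)+R(17): 40≡14 → O
Z(25)+H(7): 32≡6 → G
I(8)+F(5): 13 → N

DVSPFNUOBYMAOGN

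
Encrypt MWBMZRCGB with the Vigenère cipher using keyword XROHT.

JNPTSOTUI

Repeat the key across the message: XROHTXROH
M(12)+X(23): 35≡9 → J
W(22)+R(17): 39≡13 → N
B(1)+O(14): 15 → P
M(12)+H(7): 19 → T
Z(25)+T(19): 44≡18 → S
R(17)+X(23): 40≡14 → O
C(2)+R(17): 19 → T
G(6)+O(14): 20 → U
B(1)+H(7): 8 → I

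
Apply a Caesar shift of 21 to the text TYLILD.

T(19): 19+21=40≡14 → O
Y(24): 24+21=45≡19 → T
L(11): 11+21=32≡6 → G
I(8): 8+21=29≡3 → D
L(11): 11+21=32≡6 → G
D(3): 3+21=24 → Y

OTGDGY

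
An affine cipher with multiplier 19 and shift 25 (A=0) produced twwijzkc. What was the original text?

The inverse of 19 mod 26 is 11, since 19·11=209≡1. Apply D(y)=11·(y−25) mod 26:
t(19): 11·(19−25)=-66≡12 → m
w(22): 11·(22−25)=-33≡19 → t
w(22): 11·(22−25)=-33≡19 → t
i(8): 11·(8−25)=-187≡21 → v
j(9): 11·(9−25)=-176≡6 → g
z(25): 11·(25−25)=0 → a
k(10): 11·(10−25)=-165≡17 → r
c(2): 11·(2−25)=-253≡7 → h

mttvgarh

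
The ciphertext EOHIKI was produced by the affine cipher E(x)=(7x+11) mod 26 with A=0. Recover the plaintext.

The inverse of 7 mod 26 is 15, since 7·15=105≡1. Apply D(y)=15·(y−11) mod 26:
E(4): 15·(4−11)=-105≡25 → Z
O(14): 15·(14−11)=45≡19 → T
H(7): 15·(7−11)=-60≡18 → S
I(8): 15·(8−11)=-45≡7 → H
K(10): 15·(10−11)=-15≡11 → L
I(8): 15·(8−11)=-45≡7 → H

ZTSHLH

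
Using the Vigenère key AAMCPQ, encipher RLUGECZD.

RLGITSZD

Repeat the key across the message: AAMCPQAA
R(17)+A(0): 17 → R
L(11)+A(0): 11 → L
U(20)+M(12): 32≡6 → G
G(6)+C(2): 8 → I
E(4)+P(15): 19 → T
C(2)+Q(16): 18 → S
Z(25)+A(0): 25 → Z
D(3)+A(0): 3 → D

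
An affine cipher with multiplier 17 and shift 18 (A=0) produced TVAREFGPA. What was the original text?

The inverse of 17 mod 26 is 23, since 17·23=391≡1. Apply D(y)=23·(y−18) mod 26:
T(19): 23·(19−18)=23 → X
V(21): 23·(21−18)=69≡17 → R
A(0): 23·(0−18)=-414≡2 → C
R(17): 23·(17−18)=-23≡3 → D
E(4): 23·(4−18)=-322≡16 → Q
F(5): 23·(5−18)=-299≡13 → N
G(6): 23·(6−18)=-276≡10 → K
P(15): 23·(15−18)=-69≡9 → J
A(0): 23·(0−18)=-414≡2 → C

XRCDQNKJC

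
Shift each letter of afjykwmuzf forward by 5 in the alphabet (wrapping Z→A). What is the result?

fkodpbrzek

a(0): 0+5=5 → f
f(5): 5+5=10 → k
j(9): 9+5=14 → o
y(24): 24+5=29≡3 → d
k(10): 10+5=15 → p
w(22): 22+5=27≡1 → b
m(12): 12+5=17 → r
u(20): 20+5=25 → z
z(25): 25+5=30≡4 → e
f(5): 5+5=10 → k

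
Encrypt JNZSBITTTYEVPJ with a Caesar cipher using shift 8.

J(9): 9+8=17 → R
N(13): 13+8=21 → V
Z(25): 25+8=33≡7 → H
S(18): 18+8=26≡0 → A
B(1): 1+8=9 → J
I(8): 8+8=16 → Q
T(19): 19+8=27≡1 → B
T(19): 19+8=27≡1 → B
T(19): 19+8=27≡1 → B
Y(24): 24+8=32≡6 → G
E(4): 4+8=12 → M
V(21): 21+8=29≡3 → D
P(15): 15+8=23 → X
J(9): 9+8=17 → R

RVHAJQBBBGMDXR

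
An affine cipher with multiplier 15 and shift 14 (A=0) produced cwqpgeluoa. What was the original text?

ueohwifqag

The inverse of 15 mod 26 is 7, since 15·7=105≡1. Apply D(y)=7·(y−14) mod 26:
c(2): 7·(2−14)=-84≡20 → u
w(22): 7·(22−14)=56≡4 → e
q(16): 7·(16−14)=14 → o
p(15): 7·(15−14)=7 → h
g(6): 7·(6−14)=-56≡22 → w
e(4): 7·(4−14)=-70≡8 → i
l(11): 7·(11−14)=-21≡5 → f
u(20): 7·(20−14)=42≡16 → q
o(14): 7·(14−14)=0 → a
a(0): 7·(0−14)=-98≡6 → g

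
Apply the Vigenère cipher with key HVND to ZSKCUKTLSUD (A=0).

Repeat the key across the message: HVNDHVNDHVN
Z(25)+H(7): 32≡6 → G
S(18)+V(21): 39≡13 → N
K(10)+N(13): 23 → X
C(2)+D(3): 5 → F
U(20)+H(7): 27≡1 → B
K(10)+V(21): 31≡5 → F
T(19)+N(13): 32≡6 → G
L(11)+D(3): 14 → O
S(18)+H(7): 25 → Z
U(20)+V(21): 41≡15 → P
D(3)+N(13): 16 → Q

GNXFBFGOZPQ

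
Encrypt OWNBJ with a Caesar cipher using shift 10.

YGXLT

O(14): 14+10=24 → Y
W(22): 22+10=32≡6 → G
N(13): 13+10=23 → X
B(1): 1+10=11 → L
J(9): 9+10=19 → T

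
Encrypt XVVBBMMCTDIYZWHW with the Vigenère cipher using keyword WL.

Repeat the key across the message: WLWLWLWLWLWLWLWL
X(23)+W(22): 45≡19 → T
V(21)+L(11): 32≡6 → G
V(21)+W(22): 43≡17 → R
B(1)+L(11): 12 → M
B(1)+W(22): 23 → X
M(12)+L(11): 23 → X
M(12)+W(22): 34≡8 → I
C(2)+L(11): 13 → N
T(19)+W(22): 41≡15 → P
D(3)+L(11): 14 → O
I(8)+W(22): 30≡4 → E
Y(24)+L(11): 35≡9 → J
Z(25)+W(22): 47≡21 → V
W(22)+L(11): 33≡7 → H
H(7)+W(22): 29≡3 → D
W(22)+L(11): 33≡7 → H

TGRMXXINPOEJVHDH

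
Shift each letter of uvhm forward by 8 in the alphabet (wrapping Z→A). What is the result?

u(20): 20+8=28≡2 → c
v(21): 21+8=29≡3 → d
h(7): 7+8=15 → p
m(12): 12+8=20 → u

cdpu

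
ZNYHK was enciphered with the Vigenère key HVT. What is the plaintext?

SSFAP

Repeat the key across the ciphertext: HVTHV
Z(25)−H(7): 18 → S
N(13)−V(21): -8≡18 → S
Y(24)−T(19): 5 → F
H(7)−H(7): 0 → A
K(10)−V(21): -11≡15 → P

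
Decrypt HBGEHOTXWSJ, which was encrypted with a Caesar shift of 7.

AUZXAHMQPLC

H(7): 7−7=0 → A
B(1): 1−7=-6≡20 → U
G(6): 6−7=-1≡25 → Z
E(4): 4−7=-3≡23 → X
H(7): 7−7=0 → A
O(14): 14−7=7 → H
T(19): 19−7=12 → M
X(23): 23−7=16 → Q
W(22): 22−7=15 → P
S(18): 18−7=11 → L
J(9): 9−7=2 → C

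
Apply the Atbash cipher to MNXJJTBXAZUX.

NMCQQGYCZAFC

M(12) → N(13)
N(13) → M(12)
X(23) → C(2)
J(9) → Q(16)
J(9) → Q(16)
T(19) → G(6)
B(1) → Y(24)
X(23) → C(2)
A(0) → Z(25)
Z(25) → A(0)
U(20) → F(5)
X(23) → C(2)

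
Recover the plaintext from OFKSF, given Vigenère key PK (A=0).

ZVVIQ

Repeat the key across the ciphertext: PKPKP
O(14)−P(15): -1≡25 → Z
F(5)−K(10): -5≡21 → V
K(10)−P(15): -5≡21 → V
S(18)−K(10): 8 → I
F(5)−P(15): -10≡16 → Q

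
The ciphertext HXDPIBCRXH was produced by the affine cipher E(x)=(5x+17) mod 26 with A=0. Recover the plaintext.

The inverse of 5 mod 26 is 21, since 5·21=105≡1. Apply D(y)=21·(y−17) mod 26:
H(7): 21·(7−17)=-210≡24 → Y
X(23): 21·(23−17)=126≡22 → W
D(3): 21·(3−17)=-294≡18 → S
P(15): 21·(15−17)=-42≡10 → K
I(8): 21·(8−17)=-189≡19 → T
B(1): 21·(1−17)=-336≡2 → C
C(2): 21·(2−17)=-315≡23 → X
R(17): 21·(17−17)=0 → A
X(23): 21·(23−17)=126≡22 → W
H(7): 21·(7−17)=-210≡24 → Y

YWSKTCXAWY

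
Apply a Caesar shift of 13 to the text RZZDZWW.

R(17): 17+13=30≡4 → E
Z(25): 25+13=38≡12 → M
Z(25): 25+13=38≡12 → M
D(3): 3+13=16 → Q
Z(25): 25+13=38≡12 → M
W(22): 22+13=35≡9 → J
W(22): 22+13=35≡9 → J

EMMQMJJ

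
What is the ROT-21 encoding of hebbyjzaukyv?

h(7): 7+21=28≡2 → c
e(4): 4+21=25 → z
b(1): 1+21=22 → w
b(1): 1+21=22 → w
y(24): 24+21=45≡19 → t
j(9): 9+21=30≡4 → e
z(25): 25+21=46≡20 → u
a(0): 0+21=21 → v
u(20): 20+21=41≡15 → p
k(10): 10+21=31≡5 → f
y(24): 24+21=45≡19 → t
v(21): 21+21=42≡16 → q

czwwteuvpftq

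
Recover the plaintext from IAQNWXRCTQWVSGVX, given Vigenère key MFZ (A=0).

Repeat the key across the ciphertext: MFZMFZMFZMFZMFZM
I(8)−M(12): -4≡22 → W
A(0)−F(5): -5≡21 → V
Q(16)−Z(25): -9≡17 → R
N(13)−M(12): 1 → B
W(22)−F(5): 17 → R
X(23)−Z(25): -2≡24 → Y
R(17)−M(12): 5 → F
C(2)−F(5): -3≡23 → X
T(19)−Z(25): -6≡20 → U
Q(16)−M(12): 4 → E
W(22)−F(5): 17 → R
V(21)−Z(25): -4≡22 → W
S(18)−M(12): 6 → G
G(6)−F(5): 1 → B
V(21)−Z(25): -4≡22 → W
X(23)−M(12): 11 → L

WVRBRYFXUERWGBWL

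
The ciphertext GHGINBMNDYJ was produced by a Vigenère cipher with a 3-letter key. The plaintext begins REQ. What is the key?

Subtract each crib letter from the matching ciphertext letter (mod 26):
G(6)−R(17)=-11≡15 → P
H(7)−E(4)=3 → D
G(6)−Q(16)=-10≡16 → Q

PDQ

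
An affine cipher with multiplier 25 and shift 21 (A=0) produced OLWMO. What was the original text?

The inverse of 25 mod 26 is 25, since 25·25=625≡1. Apply D(y)=25·(y−21) mod 26:
O(14): 25·(14−21)=-175≡7 → H
L(11): 25·(11−21)=-250≡10 → K
W(22): 25·(22−21)=25 → Z
M(12): 25·(12−21)=-225≡9 → J
O(14): 25·(14−21)=-175≡7 → H

HKZJH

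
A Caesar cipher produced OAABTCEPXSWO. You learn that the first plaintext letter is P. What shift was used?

25

From the crib: O(14)−P(15)=-1≡25, so the shift is 25.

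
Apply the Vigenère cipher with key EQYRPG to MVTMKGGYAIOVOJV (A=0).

Repeat the key across the message: EQYRPGEQYRPGEQY
M(12)+E(4): 16 → Q
V(21)+Q(16): 37≡11 → L
T(19)+Y(24): 43≡17 → R
M(12)+R(17): 29≡3 → D
K(10)+P(15): 25 → Z
G(6)+G(6): 12 → M
G(6)+E(4): 10 → K
Y(24)+Q(16): 40≡14 → O
A(0)+Y(24): 24 → Y
I(8)+R(17): 25 → Z
O(14)+P(15): 29≡3 → D
V(21)+G(6): 27≡1 → B
O(14)+E(4): 18 → S
J(9)+Q(16): 25 → Z
V(21)+Y(24): 45≡19 → T

QLRDZMKOYZDBSZT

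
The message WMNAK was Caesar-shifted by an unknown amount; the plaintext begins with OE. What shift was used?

From the crib: W(22)−O(14)=8, so the shift is 8.

8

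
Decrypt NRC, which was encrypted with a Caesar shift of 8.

N(13): 13−8=5 → F
R(17): 17−8=9 → J
C(2): 2−8=-6≡20 → U

FJU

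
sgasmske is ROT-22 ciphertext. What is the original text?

s(18): 18−22=-4≡22 → w
g(6): 6−22=-16≡10 → k
a(0): 0−22=-22≡4 → e
s(18): 18−22=-4≡22 → w
m(12): 12−22=-10≡16 → q
s(18): 18−22=-4≡22 → w
k(10): 10−22=-12≡14 → o
e(4): 4−22=-18≡8 → i

wkewqwoi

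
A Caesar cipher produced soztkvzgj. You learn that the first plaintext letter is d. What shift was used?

From the crib: s(18)−d(3)=15, so the shift is 15.

15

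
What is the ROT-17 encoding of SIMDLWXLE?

JZDUCNOCV

S(18): 18+17=35≡9 → J
I(8): 8+17=25 → Z
M(12): 12+17=29≡3 → D
D(3): 3+17=20 → U
L(11): 11+17=28≡2 → C
W(22): 22+17=39≡13 → N
X(23): 23+17=40≡14 → O
L(11): 11+17=28≡2 → C
E(4): 4+17=21 → V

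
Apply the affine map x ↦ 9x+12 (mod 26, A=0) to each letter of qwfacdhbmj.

acfmenxvqp

q(16): 9·16+12=156≡0 → a
w(22): 9·22+12=210≡2 → c
f(5): 9·5+12=57≡5 → f
a(0): 9·0+12=12 → m
c(2): 9·2+12=30≡4 → e
d(3): 9·3+12=39≡13 → n
h(7): 9·7+12=75≡23 → x
b(1): 9·1+12=21 → v
m(12): 9·12+12=120≡16 → q
j(9): 9·9+12=93≡15 → p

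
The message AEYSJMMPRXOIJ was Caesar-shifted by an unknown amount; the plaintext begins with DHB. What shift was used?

23

From the crib: A(0)−D(3)=-3≡23, so the shift is 23.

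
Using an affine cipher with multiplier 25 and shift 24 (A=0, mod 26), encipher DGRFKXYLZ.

VSHTOBANZ

D(3): 25·3+24=99≡21 → V
G(6): 25·6+24=174≡18 → S
R(17): 25·17+24=449≡7 → H
F(5): 25·5+24=149≡19 → T
K(10): 25·10+24=274≡14 → O
X(23): 25·23+24=599≡1 → B
Y(24): 25·24+24=624≡0 → A
L(11): 25·11+24=299≡13 → N
Z(25): 25·25+24=649≡25 → Z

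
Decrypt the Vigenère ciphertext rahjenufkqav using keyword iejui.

Repeat the key across the ciphertext: iejuiiejuiie
r(17)−i(8): 9 → j
a(0)−e(4): -4≡22 → w
h(7)−j(9): -2≡24 → y
j(9)−u(20): -11≡15 → p
e(4)−i(8): -4≡22 → w
n(13)−i(8): 5 → f
u(20)−e(4): 16 → q
f(5)−j(9): -4≡22 → w
k(10)−u(20): -10≡16 → q
q(16)−i(8): 8 → i
a(0)−i(8): -8≡18 → s
v(21)−e(4): 17 → r

jwypwfqwqisr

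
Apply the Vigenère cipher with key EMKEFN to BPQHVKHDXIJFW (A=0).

FBALAXLPHMOSA

Repeat the key across the message: EMKEFNEMKEFNE
B(1)+E(4): 5 → F
P(15)+M(12): 27≡1 → B
Q(16)+K(10): 26≡0 → A
H(7)+E(4): 11 → L
V(21)+F(5): 26≡0 → A
K(10)+N(13): 23 → X
H(7)+E(4): 11 → L
D(3)+M(12): 15 → P
X(23)+K(10): 33≡7 → H
I(8)+E(4): 12 → M
J(9)+F(5): 14 → O
F(5)+N(13): 18 → S
W(22)+E(4): 26≡0 → A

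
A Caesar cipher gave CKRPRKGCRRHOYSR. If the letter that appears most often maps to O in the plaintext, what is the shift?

The most frequent ciphertext letter is R (appears 5 times).
R is position 17; O is position 14.
Shift = 3.

3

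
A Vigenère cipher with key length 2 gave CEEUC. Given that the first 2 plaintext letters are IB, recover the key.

UD

Subtract each crib letter from the matching ciphertext letter (mod 26):
C(2)−I(8)=-6≡20 → U
E(4)−B(1)=3 → D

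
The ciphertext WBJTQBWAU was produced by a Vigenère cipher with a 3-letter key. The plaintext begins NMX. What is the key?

Subtract each crib letter from the matching ciphertext letter (mod 26):
W(22)−N(13)=9 → J
B(1)−M(12)=-11≡15 → P
J(9)−X(23)=-14≡12 → M

JPM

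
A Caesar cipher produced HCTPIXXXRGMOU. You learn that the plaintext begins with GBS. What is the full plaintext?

From the crib: H(7)−G(6)=1, so the shift is 1.
Subtract 1 from each ciphertext letter:
H(7): 7−1=6 → G
C(2): 2−1=1 → B
T(19): 19−1=18 → S
P(15): 15−1=14 → O
I(8): 8−1=7 → H
X(23): 23−1=22 → W
X(23): 23−1=22 → W
X(23): 23−1=22 → W
R(17): 17−1=16 → Q
G(6): 6−1=5 → F
M(12): 12−1=11 → L
O(14): 14−1=13 → N
U(20): 20−1=19 → T

GBSOHWWWQFLNT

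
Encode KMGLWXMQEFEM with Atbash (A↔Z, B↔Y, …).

K(10) → P(15)
M(12) → N(13)
G(6) → T(19)
L(11) → O(14)
W(22) → D(3)
X(23) → C(2)
M(12) → N(13)
Q(16) → J(9)
E(4) → V(21)
F(5) → U(20)
E(4) → V(21)
M(12) → N(13)

PNTODCNJVUVN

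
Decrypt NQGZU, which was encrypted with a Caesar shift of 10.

N(13): 13−10=3 → D
Q(16): 16−10=6 → G
G(6): 6−10=-4≡22 → W
Z(25): 25−10=15 → P
U(20): 20−10=10 → K

DGWPK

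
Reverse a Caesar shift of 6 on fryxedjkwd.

f(5): 5−6=-1≡25 → z
r(17): 17−6=11 → l
y(24): 24−6=18 → s
x(23): 23−6=17 → r
e(4): 4−6=-2≡24 → y
d(3): 3−6=-3≡23 → x
j(9): 9−6=3 → d
k(10): 10−6=4 → e
w(22): 22−6=16 → q
d(3): 3−6=-3≡23 → x

zlsryxdeqx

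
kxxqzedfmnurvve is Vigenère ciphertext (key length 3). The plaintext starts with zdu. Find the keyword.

lud

Subtract each crib letter from the matching ciphertext letter (mod 26):
k(10)−z(25)=-15≡11 → l
x(23)−d(3)=20 → u
x(23)−u(20)=3 → d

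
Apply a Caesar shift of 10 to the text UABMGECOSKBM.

EKLWQOMYCULW

U(20): 20+10=30≡4 → E
A(0): 0+10=10 → K
B(1): 1+10=11 → L
M(12): 12+10=22 → W
G(6): 6+10=16 → Q
E(4): 4+10=14 → O
C(2): 2+10=12 → M
O(14): 14+10=24 → Y
S(18): 18+10=28≡2 → C
K(10): 10+10=20 → U
B(1): 1+10=11 → L
M(12): 12+10=22 → W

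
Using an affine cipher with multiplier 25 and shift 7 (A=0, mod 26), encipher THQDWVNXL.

OARELMUKW

T(19): 25·19+7=482≡14 → O
H(7): 25·7+7=182≡0 → A
Q(16): 25·16+7=407≡17 → R
D(3): 25·3+7=82≡4 → E
W(22): 25·22+7=557≡11 → L
V(21): 25·21+7=532≡12 → M
N(13): 25·13+7=332≡20 → U
X(23): 25·23+7=582≡10 → K
L(11): 25·11+7=282≡22 → W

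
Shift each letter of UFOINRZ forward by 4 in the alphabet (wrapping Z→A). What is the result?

YJSMRVD

U(20): 20+4=24 → Y
F(5): 5+4=9 → J
O(14): 14+4=18 → S
I(8): 8+4=12 → M
N(13): 13+4=17 → R
R(17): 17+4=21 → V
Z(25): 25+4=29≡3 → D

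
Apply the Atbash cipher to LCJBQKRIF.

L(11) → O(14)
C(2) → X(23)
J(9) → Q(16)
B(1) → Y(24)
Q(16) → J(9)
K(10) → P(15)
R(17) → I(8)
I(8) → R(17)
F(5) → U(20)

OXQYJPIRU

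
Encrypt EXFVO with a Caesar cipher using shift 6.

KDLBU

E(4): 4+6=10 → K
X(23): 23+6=29≡3 → D
F(5): 5+6=11 → L
V(21): 21+6=27≡1 → B
O(14): 14+6=20 → U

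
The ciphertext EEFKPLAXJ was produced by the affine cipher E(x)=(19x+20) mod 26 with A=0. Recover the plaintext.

The inverse of 19 mod 26 is 11, since 19·11=209≡1. Apply D(y)=11·(y−20) mod 26:
E(4): 11·(4−20)=-176≡6 → G
E(4): 11·(4−20)=-176≡6 → G
F(5): 11·(5−20)=-165≡17 → R
K(10): 11·(10−20)=-110≡20 → U
P(15): 11·(15−20)=-55≡23 → X
L(11): 11·(11−20)=-99≡5 → F
A(0): 11·(0−20)=-220≡14 → O
X(23): 11·(23−20)=33≡7 → H
J(9): 11·(9−20)=-121≡9 → J

GGRUXFOHJ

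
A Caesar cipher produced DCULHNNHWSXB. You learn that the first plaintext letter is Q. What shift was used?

From the crib: D(3)−Q(16)=-13≡13, so the shift is 13.

13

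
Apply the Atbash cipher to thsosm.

gshlhn

t(19) → g(6)
h(7) → s(18)
s(18) → h(7)
o(14) → l(11)
s(18) → h(7)
m(12) → n(13)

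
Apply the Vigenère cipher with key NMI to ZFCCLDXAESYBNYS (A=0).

Repeat the key across the message: NMINMINMINMINMI
Z(25)+N(13): 38≡12 → M
F(5)+M(12): 17 → R
C(2)+I(8): 10 → K
C(2)+N(13): 15 → P
L(11)+M(12): 23 → X
D(3)+I(8): 11 → L
X(23)+N(13): 36≡10 → K
A(0)+M(12): 12 → M
E(4)+I(8): 12 → M
S(18)+N(13): 31≡5 → F
Y(24)+M(12): 36≡10 → K
B(1)+I(8): 9 → J
N(13)+N(13): 26≡0 → A
Y(24)+M(12): 36≡10 → K
S(18)+I(8): 26≡0 → A

MRKPXLKMMFKJAKA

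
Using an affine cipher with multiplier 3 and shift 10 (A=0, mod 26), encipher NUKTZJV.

N(13): 3·13+10=49≡23 → X
U(20): 3·20+10=70≡18 → S
K(10): 3·10+10=40≡14 → O
T(19): 3·19+10=67≡15 → P
Z(25): 3·25+10=85≡7 → H
J(9): 3·9+10=37≡11 → L
V(21): 3·21+10=73≡21 → V

XSOPHLV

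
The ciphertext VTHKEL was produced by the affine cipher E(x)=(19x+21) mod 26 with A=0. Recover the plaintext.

AECJVU

The inverse of 19 mod 26 is 11, since 19·11=209≡1. Apply D(y)=11·(y−21) mod 26:
V(21): 11·(21−21)=0 → A
T(19): 11·(19−21)=-22≡4 → E
H(7): 11·(7−21)=-154≡2 → C
K(10): 11·(10−21)=-121≡9 → J
E(4): 11·(4−21)=-187≡21 → V
L(11): 11·(11−21)=-110≡20 → U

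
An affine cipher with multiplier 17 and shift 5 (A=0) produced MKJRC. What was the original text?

The inverse of 17 mod 26 is 23, since 17·23=391≡1. Apply D(y)=23·(y−5) mod 26:
M(12): 23·(12−5)=161≡5 → F
K(10): 23·(10−5)=115≡11 → L
J(9): 23·(9−5)=92≡14 → O
R(17): 23·(17−5)=276≡16 → Q
C(2): 23·(2−5)=-69≡9 → J

FLOQJ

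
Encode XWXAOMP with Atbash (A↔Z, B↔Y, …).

X(23) → C(2)
W(22) → D(3)
X(23) → C(2)
A(0) → Z(25)
O(14) → L(11)
M(12) → N(13)
P(15) → K(10)

CDCZLNK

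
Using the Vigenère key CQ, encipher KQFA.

Repeat the key across the message: CQCQ
K(10)+C(2): 12 → M
Q(16)+Q(16): 32≡6 → G
F(5)+C(2): 7 → H
A(0)+Q(16): 16 → Q

MGHQ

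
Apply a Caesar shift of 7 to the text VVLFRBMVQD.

CCSMYITCXK

V(21): 21+7=28≡2 → C
V(21): 21+7=28≡2 → C
L(11): 11+7=18 → S
F(5): 5+7=12 → M
R(17): 17+7=24 → Y
B(1): 1+7=8 → I
M(12): 12+7=19 → T
V(21): 21+7=28≡2 → C
Q(16): 16+7=23 → X
D(3): 3+7=10 → K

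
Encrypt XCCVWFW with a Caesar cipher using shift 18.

PUUNOXO

X(23): 23+18=41≡15 → P
C(2): 2+18=20 → U
C(2): 2+18=20 → U
V(21): 21+18=39≡13 → N
W(22): 22+18=40≡14 → O
F(5): 5+18=23 → X
W(22): 22+18=40≡14 → O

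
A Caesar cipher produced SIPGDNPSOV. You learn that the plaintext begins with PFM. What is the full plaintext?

From the crib: S(18)−P(15)=3, so the shift is 3.
Subtract 3 from each ciphertext letter:
S(18): 18−3=15 → P
I(8): 8−3=5 → F
P(15): 15−3=12 → M
G(6): 6−3=3 → D
D(3): 3−3=0 → A
N(13): 13−3=10 → K
P(15): 15−3=12 → M
S(18): 18−3=15 → P
O(14): 14−3=11 → L
V(21): 21−3=18 → S

PFMDAKMPLS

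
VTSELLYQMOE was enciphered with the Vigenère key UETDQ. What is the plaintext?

Repeat the key across the ciphertext: UETDQUETDQU
V(21)−U(20): 1 → B
T(19)−E(4): 15 → P
S(18)−T(19): -1≡25 → Z
E(4)−D(3): 1 → B
L(11)−Q(16): -5≡21 → V
L(11)−U(20): -9≡17 → R
Y(24)−E(4): 20 → U
Q(16)−T(19): -3≡23 → X
M(12)−D(3): 9 → J
O(14)−Q(16): -2≡24 → Y
E(4)−U(20): -16≡10 → K

BPZBVRUXJYK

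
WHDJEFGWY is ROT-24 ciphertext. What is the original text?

YJFLGHIYA

W(22): 22−24=-2≡24 → Y
H(7): 7−24=-17≡9 → J
D(3): 3−24=-21≡5 → F
J(9): 9−24=-15≡11 → L
E(4): 4−24=-20≡6 → G
F(5): 5−24=-19≡7 → H
G(6): 6−24=-18≡8 → I
W(22): 22−24=-2≡24 → Y
Y(24): 24−24=0 → A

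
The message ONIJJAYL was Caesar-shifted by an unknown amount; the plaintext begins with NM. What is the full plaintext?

NMHIIZXK

From the crib: O(14)−N(13)=1, so the shift is 1.
Subtract 1 from each ciphertext letter:
O(14): 14−1=13 → N
N(13): 13−1=12 → M
I(8): 8−1=7 → H
J(9): 9−1=8 → I
J(9): 9−1=8 → I
A(0): 0−1=-1≡25 → Z
Y(24): 24−1=23 → X
L(11): 11−1=10 → K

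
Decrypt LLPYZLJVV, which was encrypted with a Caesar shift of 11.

L(11): 11−11=0 → A
L(11): 11−11=0 → A
P(15): 15−11=4 → E
Y(24): 24−11=13 → N
Z(25): 25−11=14 → O
L(11): 11−11=0 → A
J(9): 9−11=-2≡24 → Y
V(21): 21−11=10 → K
V(21): 21−11=10 → K

AAENOAYKK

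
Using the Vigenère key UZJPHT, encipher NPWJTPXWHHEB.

HOFYAIRVQWLU

Repeat the key across the message: UZJPHTUZJPHT
N(13)+U(20): 33≡7 → H
P(15)+Z(25): 40≡14 → O
W(22)+J(9): 31≡5 → F
J(9)+P(15): 24 → Y
T(19)+H(7): 26≡0 → A
P(15)+T(19): 34≡8 → I
X(23)+U(20): 43≡17 → R
W(22)+Z(25): 47≡21 → V
H(7)+J(9): 16 → Q
H(7)+P(15): 22 → W
E(4)+H(7): 11 → L
B(1)+T(19): 20 → U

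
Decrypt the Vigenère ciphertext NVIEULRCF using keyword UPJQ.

Repeat the key across the ciphertext: UPJQUPJQU
N(13)−U(20): -7≡19 → T
V(21)−P(15): 6 → G
I(8)−J(9): -1≡25 → Z
E(4)−Q(16): -12≡14 → O
U(20)−U(20): 0 → A
L(11)−P(15): -4≡22 → W
R(17)−J(9): 8 → I
C(2)−Q(16): -14≡12 → M
F(5)−U(20): -15≡11 → L

TGZOAWIML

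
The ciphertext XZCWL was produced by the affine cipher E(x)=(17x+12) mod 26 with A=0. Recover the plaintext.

The inverse of 17 mod 26 is 23, since 17·23=391≡1. Apply D(y)=23·(y−12) mod 26:
X(23): 23·(23−12)=253≡19 → T
Z(25): 23·(25−12)=299≡13 → N
C(2): 23·(2−12)=-230≡4 → E
W(22): 23·(22−12)=230≡22 → W
L(11): 23·(11−12)=-23≡3 → D

TNEWD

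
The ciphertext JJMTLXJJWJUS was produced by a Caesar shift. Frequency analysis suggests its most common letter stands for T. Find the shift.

The most frequent ciphertext letter is J (appears 5 times).
J is position 9; T is position 19.
Shift = -10≡16.

16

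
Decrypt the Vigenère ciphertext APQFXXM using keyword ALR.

Repeat the key across the ciphertext: ALRALRA
A(0)−A(0): 0 → A
P(15)−L(11): 4 → E
Q(16)−R(17): -1≡25 → Z
F(5)−A(0): 5 → F
X(23)−L(11): 12 → M
X(23)−R(17): 6 → G
M(12)−A(0): 12 → M

AEZFMGM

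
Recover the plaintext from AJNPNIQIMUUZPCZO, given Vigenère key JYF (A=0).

Repeat the key across the ciphertext: JYFJYFJYFJYFJYFJ
A(0)−J(9): -9≡17 → R
J(9)−Y(24): -15≡11 → L
N(13)−F(5): 8 → I
P(15)−J(9): 6 → G
N(13)−Y(24): -11≡15 → P
I(8)−F(5): 3 → D
Q(16)−J(9): 7 → H
I(8)−Y(24): -16≡10 → K
M(12)−F(5): 7 → H
U(20)−J(9): 11 → L
U(20)−Y(24): -4≡22 → W
Z(25)−F(5): 20 → U
P(15)−J(9): 6 → G
C(2)−Y(24): -22≡4 → E
Z(25)−F(5): 20 → U
O(14)−J(9): 5 → F

RLIGPDHKHLWUGEUF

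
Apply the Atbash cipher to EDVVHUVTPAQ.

VWEESFEGKZJ

E(4) → V(21)
D(3) → W(22)
V(21) → E(4)
V(21) → E(4)
H(7) → S(18)
U(20) → F(5)
V(21) → E(4)
T(19) → G(6)
P(15) → K(10)
A(0) → Z(25)
Q(16) → J(9)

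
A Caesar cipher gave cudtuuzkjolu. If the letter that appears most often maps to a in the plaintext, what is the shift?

The most frequent ciphertext letter is u (appears 4 times).
u is position 20; a is position 0.
Shift = 20.

20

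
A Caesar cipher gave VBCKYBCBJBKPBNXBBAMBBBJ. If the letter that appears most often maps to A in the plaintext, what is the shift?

1

The most frequent ciphertext letter is B (appears 10 times).
B is position 1; A is position 0.
Shift = 1.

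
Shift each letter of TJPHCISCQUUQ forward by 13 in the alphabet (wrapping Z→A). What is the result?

T(19): 19+13=32≡6 → G
J(9): 9+13=22 → W
P(15): 15+13=28≡2 → C
H(7): 7+13=20 → U
C(2): 2+13=15 → P
I(8): 8+13=21 → V
S(18): 18+13=31≡5 → F
C(2): 2+13=15 → P
Q(16): 16+13=29≡3 → D
U(20): 20+13=33≡7 → H
U(20): 20+13=33≡7 → H
Q(16): 16+13=29≡3 → D

GWCUPVFPDHHD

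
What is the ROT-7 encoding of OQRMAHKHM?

VXYTHOROT

O(14): 14+7=21 → V
Q(16): 16+7=23 → X
R(17): 17+7=24 → Y
M(12): 12+7=19 → T
A(0): 0+7=7 → H
H(7): 7+7=14 → O
K(10): 10+7=17 → R
H(7): 7+7=14 → O
M(12): 12+7=19 → T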